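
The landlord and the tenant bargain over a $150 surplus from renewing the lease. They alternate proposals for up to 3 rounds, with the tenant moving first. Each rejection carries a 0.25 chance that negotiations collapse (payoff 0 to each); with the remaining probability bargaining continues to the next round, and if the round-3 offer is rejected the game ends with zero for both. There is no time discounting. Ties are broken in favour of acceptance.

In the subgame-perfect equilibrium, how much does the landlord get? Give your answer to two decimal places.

28.13

By backward induction:
Round 3 (the tenant proposes): rejection yields 0 for the landlord; the tenant offers 0 and keeps 150.
Round 2 (the landlord proposes): rejecting gives the tenant an expected 0.75 × 150 = 112.5. The landlord offers 112.5 and keeps 150 − 112.5 = 37.5.
Round 1 (the tenant proposes): rejecting gives the landlord an expected 0.75 × 37.5 = 28.125; the tenant offers that and keeps 121.875.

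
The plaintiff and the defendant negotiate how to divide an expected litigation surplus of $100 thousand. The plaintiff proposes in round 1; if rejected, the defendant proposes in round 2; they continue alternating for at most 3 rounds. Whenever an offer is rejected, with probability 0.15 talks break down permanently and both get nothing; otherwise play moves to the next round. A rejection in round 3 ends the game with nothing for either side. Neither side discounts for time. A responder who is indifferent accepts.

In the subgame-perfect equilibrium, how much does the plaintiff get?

87.25

By backward induction:
Round 3 (the plaintiff proposes): the defendant will accept anything ≥ 0, so the plaintiff offers 0 and keeps 100.
Round 2 (the defendant proposes): rejecting gives the plaintiff an expected 0.85 × 100 = 85, so the defendant offers 85, keeping 15.
Round 1 (the plaintiff proposes): rejecting gives the defendant an expected 0.85 × 15 = 12.75. The plaintiff offers 12.75 and keeps 100 − 12.75 = 87.25.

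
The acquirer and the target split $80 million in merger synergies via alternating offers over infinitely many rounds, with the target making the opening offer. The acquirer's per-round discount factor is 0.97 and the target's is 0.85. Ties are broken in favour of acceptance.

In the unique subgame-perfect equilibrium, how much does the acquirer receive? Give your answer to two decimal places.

In a stationary SPE each proposer offers the other exactly their discounted continuation value.
If the target keeps x when proposing and the acquirer keeps y when proposing, then x = 80 − 0.97y and y = 80 − 0.85x.
Solving: x = 80(1 − 0.97) / (1 − 0.85·0.97) = 2.4 / 0.1755 ≈ 13.6752.
The acquirer gets 80 − 13.6752 ≈ 66.3248.

66.32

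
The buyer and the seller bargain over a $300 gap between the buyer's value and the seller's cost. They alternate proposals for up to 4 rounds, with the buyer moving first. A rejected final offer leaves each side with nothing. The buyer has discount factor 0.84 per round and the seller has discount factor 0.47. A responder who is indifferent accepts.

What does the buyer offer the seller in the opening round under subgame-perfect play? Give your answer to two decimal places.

Round 4 (the seller proposes): rejection yields 0 for the buyer; the seller offers 0 and keeps 300.
Round 3 (the buyer proposes): the seller can get 300 next round, worth 0.47 × 300 = 141 now; the buyer offers that and keeps 159.
Round 2 (the seller proposes): the buyer can get 159 next round, worth 0.84 × 159 = 133.56 now. The seller offers 133.56 and keeps 300 − 133.56 = 166.44.
Round 1 (the buyer proposes): the seller can get 166.44 next round, worth 0.47 × 166.44 = 78.2268 now, so the buyer offers 78.2268, keeping 221.7732.

78.23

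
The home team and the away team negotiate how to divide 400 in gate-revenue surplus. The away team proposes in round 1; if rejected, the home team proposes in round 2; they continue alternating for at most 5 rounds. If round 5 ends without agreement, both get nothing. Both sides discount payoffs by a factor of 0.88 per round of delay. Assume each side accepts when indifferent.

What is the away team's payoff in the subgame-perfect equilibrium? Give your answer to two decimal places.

Round 5 (the away team proposes): the home team will accept anything ≥ 0, so the away team offers 0 and keeps 400.
Round 4 (the home team proposes): the away team can get 400 next round, worth 0.88 × 400 = 352 now, so the home team offers 352, keeping 48.
Round 3 (the away team proposes): the home team can get 48 next round, worth 0.88 × 48 = 42.24 now; the away team offers that and keeps 357.76.
Round 2 (the home team proposes): the away team can get 357.76 next round, worth 0.88 × 357.76 = 314.8288 now, so the home team offers 314.8288, keeping 85.1712.
Round 1 (the away team proposes): the home team can get 85.1712 next round, worth 0.88 × 85.1712 = 74.950656 now; the away team offers that and keeps 325.049344.

325.05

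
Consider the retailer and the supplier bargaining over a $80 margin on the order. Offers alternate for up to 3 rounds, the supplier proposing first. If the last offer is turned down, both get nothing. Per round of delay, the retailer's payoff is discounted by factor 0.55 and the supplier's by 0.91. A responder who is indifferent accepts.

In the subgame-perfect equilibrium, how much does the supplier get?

76.04

Round 3 (the supplier proposes): the retailer will accept anything ≥ 0, so the supplier offers 0 and keeps 80.
Round 2 (the retailer proposes): the supplier can get 80 next round, worth 0.91 × 80 = 72.8 now, so the retailer offers 72.8, keeping 7.2.
Round 1 (the supplier proposes): the retailer can get 7.2 next round, worth 0.55 × 7.2 = 3.96 now. The supplier offers 3.96 and keeps 80 − 3.96 = 76.04.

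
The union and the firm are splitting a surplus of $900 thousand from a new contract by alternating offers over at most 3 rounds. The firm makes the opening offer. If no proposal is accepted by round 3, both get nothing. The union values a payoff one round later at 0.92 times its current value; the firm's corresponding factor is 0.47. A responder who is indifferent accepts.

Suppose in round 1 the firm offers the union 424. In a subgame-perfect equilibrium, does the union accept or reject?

Reject

Round 3 (the firm proposes): the union will accept anything ≥ 0, so the firm offers 0 and keeps 900.
Round 2 (the union proposes): the firm can get 900 next round, worth 0.47 × 900 = 423 now. The union offers 423 and keeps 900 − 423 = 477.
So by rejecting in round 1, the union gets 477 next round, worth 0.92 × 477 = 438.84 now.
Offer 424 < 438.84, so the union rejects.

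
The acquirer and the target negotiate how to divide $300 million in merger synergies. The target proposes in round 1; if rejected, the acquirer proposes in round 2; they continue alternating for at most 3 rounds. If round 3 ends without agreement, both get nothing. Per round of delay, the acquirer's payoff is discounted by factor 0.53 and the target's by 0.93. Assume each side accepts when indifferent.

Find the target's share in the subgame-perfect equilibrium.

288.87

Solve by backward induction from round 3.
Round 3 (the target proposes): the acquirer will accept anything ≥ 0, so the target offers 0 and keeps 300.
Round 2 (the acquirer proposes): the target can get 300 next round, worth 0.93 × 300 = 279 now. The acquirer offers 279 and keeps 300 − 279 = 21.
Round 1 (the target proposes): the acquirer can get 21 next round, worth 0.53 × 21 = 11.13 now. The target offers 11.13 and keeps 300 − 11.13 = 288.87.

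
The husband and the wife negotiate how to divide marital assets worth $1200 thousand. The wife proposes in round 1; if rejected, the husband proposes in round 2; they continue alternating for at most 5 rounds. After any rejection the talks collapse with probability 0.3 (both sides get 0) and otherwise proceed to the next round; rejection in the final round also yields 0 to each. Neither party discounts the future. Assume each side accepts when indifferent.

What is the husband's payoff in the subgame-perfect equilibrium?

By backward induction:
Round 5 (the wife proposes): the husband will accept anything ≥ 0, so the wife offers 0 and keeps 1200.
Round 4 (the husband proposes): rejecting gives the wife an expected 0.7 × 1200 = 840; the husband offers that and keeps 360.
Round 3 (the wife proposes): rejecting gives the husband an expected 0.7 × 360 = 252. The wife offers 252 and keeps 1200 − 252 = 948.
Round 2 (the husband proposes): rejecting gives the wife an expected 0.7 × 948 = 663.6; the husband offers that and keeps 536.4.
Round 1 (the wife proposes): rejecting gives the husband an expected 0.7 × 536.4 = 375.48; the wife offers that and keeps 824.52.

375.48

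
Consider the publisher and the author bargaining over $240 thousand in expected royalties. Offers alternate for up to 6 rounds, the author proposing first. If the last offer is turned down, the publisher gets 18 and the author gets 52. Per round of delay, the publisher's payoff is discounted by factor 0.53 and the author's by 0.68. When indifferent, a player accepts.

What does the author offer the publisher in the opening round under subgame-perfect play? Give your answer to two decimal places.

68.32

By backward induction:
Round 6 (the publisher proposes): the author gets 52 if talks fail, so the publisher offers 52 and keeps 188.
Round 5 (the author proposes): the publisher can get 188 next round, worth 0.53 × 188 = 99.64 now; the author offers that and keeps 140.36.
Round 4 (the publisher proposes): the author can get 140.36 next round, worth 0.68 × 140.36 = 95.4448 now, so the publisher offers 95.4448, keeping 144.5552.
Round 3 (the author proposes): the publisher can get 144.5552 next round, worth 0.53 × 144.5552 = 76.614256 now, so the author offers 76.614256, keeping 163.385744.
Round 2 (the publisher proposes): the author can get 163.385744 next round, worth 0.68 × 163.385744 = 111.10230592 now; the publisher offers that and keeps 128.89769408.
Round 1 (the author proposes): the publisher can get 128.89769408 next round, worth 0.53 × 128.89769408 = 68.3157778624 now, so the author offers 68.3157778624, keeping 171.6842221376.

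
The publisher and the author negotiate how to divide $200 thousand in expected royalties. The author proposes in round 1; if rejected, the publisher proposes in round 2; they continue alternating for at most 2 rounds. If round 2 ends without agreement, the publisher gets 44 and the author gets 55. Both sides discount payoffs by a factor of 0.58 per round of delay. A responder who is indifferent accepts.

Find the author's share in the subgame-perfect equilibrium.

115.9

Round 2 (the publisher proposes): the author gets 55 if talks fail, so the publisher offers 55 and keeps 145.
Round 1 (the author proposes): the publisher can get 145 next round, worth 0.58 × 145 = 84.1 now; the author offers that and keeps 115.9.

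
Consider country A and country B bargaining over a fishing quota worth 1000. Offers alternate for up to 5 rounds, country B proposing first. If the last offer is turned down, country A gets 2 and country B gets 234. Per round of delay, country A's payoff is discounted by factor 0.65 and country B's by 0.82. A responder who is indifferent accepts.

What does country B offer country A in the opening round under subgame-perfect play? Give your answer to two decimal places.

179.93

Round 5 (country B proposes): country A gets 2 if talks fail, so country B offers 2 and keeps 998.
Round 4 (country A proposes): country B can get 998 next round, worth 0.82 × 998 = 818.36 now, so country A offers 818.36, keeping 181.64.
Round 3 (country B proposes): country A can get 181.64 next round, worth 0.65 × 181.64 = 118.066 now, so country B offers 118.066, keeping 881.934.
Round 2 (country A proposes): country B can get 881.934 next round, worth 0.82 × 881.934 = 723.18588 now; country A offers that and keeps 276.81412.
Round 1 (country B proposes): country A can get 276.81412 next round, worth 0.65 × 276.81412 = 179.929178 now; country B offers that and keeps 820.070822.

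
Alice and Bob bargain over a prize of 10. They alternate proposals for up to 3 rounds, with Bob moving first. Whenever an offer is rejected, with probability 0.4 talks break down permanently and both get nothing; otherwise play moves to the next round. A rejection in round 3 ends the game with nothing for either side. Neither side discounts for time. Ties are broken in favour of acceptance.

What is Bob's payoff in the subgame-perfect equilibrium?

By backward induction:
Round 3 (Bob proposes): rejection yields 0 for Alice; Bob offers 0 and keeps 10.
Round 2 (Alice proposes): rejecting gives Bob an expected 0.6 × 10 = 6, so Alice offers 6, keeping 4.
Round 1 (Bob proposes): rejecting gives Alice an expected 0.6 × 4 = 2.4, so Bob offers 2.4, keeping 7.6.

7.6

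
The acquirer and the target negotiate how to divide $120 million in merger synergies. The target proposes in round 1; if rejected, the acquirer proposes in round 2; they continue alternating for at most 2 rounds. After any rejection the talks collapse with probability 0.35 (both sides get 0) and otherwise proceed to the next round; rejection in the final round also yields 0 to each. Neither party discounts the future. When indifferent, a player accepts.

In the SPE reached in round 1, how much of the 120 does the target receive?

42

Round 2 (the acquirer proposes): the target will accept anything ≥ 0, so the acquirer offers 0 and keeps 120.
Round 1 (the target proposes): rejecting gives the acquirer an expected 0.65 × 120 = 78. The target offers 78 and keeps 120 − 78 = 42.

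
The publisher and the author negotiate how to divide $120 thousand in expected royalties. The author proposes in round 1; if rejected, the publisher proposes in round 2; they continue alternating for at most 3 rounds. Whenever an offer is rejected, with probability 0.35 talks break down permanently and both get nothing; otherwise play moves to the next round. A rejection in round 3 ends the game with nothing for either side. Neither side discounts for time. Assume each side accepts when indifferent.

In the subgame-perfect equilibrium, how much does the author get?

92.7

By backward induction:
Round 3 (the author proposes): rejection yields 0 for the publisher; the author offers 0 and keeps 120.
Round 2 (the publisher proposes): rejecting gives the author an expected 0.65 × 120 = 78; the publisher offers that and keeps 42.
Round 1 (the author proposes): rejecting gives the publisher an expected 0.65 × 42 = 27.3; the author offers that and keeps 92.7.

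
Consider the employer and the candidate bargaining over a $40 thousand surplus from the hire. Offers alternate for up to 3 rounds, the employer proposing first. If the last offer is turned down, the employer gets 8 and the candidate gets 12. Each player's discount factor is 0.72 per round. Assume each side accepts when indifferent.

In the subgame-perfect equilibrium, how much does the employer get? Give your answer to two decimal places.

25.72

Work backward from the last round.
Round 3 (the employer proposes): the candidate gets 12 if talks fail, so the employer offers 12 and keeps 28.
Round 2 (the candidate proposes): the employer can get 28 next round, worth 0.72 × 28 = 20.16 now, so the candidate offers 20.16, keeping 19.84.
Round 1 (the employer proposes): the candidate can get 19.84 next round, worth 0.72 × 19.84 = 14.2848 now, so the employer offers 14.2848, keeping 25.7152.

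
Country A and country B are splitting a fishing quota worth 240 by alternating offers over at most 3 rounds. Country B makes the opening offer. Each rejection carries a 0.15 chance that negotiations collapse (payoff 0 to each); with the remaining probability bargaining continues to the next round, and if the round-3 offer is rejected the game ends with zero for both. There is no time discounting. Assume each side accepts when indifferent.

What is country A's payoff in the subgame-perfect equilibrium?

Round 3 (country B proposes): country A will accept anything ≥ 0, so country B offers 0 and keeps 240.
Round 2 (country A proposes): rejecting gives country B an expected 0.85 × 240 = 204. Country A offers 204 and keeps 240 − 204 = 36.
Round 1 (country B proposes): rejecting gives country A an expected 0.85 × 36 = 30.6; country B offers that and keeps 209.4.

30.6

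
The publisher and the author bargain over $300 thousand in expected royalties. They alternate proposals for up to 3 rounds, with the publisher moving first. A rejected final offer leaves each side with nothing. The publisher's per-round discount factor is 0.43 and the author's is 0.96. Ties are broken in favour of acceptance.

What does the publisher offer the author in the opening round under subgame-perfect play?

164.16

Round 3 (the publisher proposes): the author will accept anything ≥ 0, so the publisher offers 0 and keeps 300.
Round 2 (the author proposes): the publisher can get 300 next round, worth 0.43 × 300 = 129 now, so the author offers 129, keeping 171.
Round 1 (the publisher proposes): the author can get 171 next round, worth 0.96 × 171 = 164.16 now; the publisher offers that and keeps 135.84.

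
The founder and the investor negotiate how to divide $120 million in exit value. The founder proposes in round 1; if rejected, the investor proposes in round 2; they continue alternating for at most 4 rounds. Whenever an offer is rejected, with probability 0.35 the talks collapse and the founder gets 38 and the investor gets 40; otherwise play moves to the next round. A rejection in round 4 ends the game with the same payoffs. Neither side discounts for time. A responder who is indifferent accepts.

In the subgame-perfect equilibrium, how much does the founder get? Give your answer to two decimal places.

58.91

Round 4 (the investor proposes): the founder gets 38 if talks fail, so the investor offers 38 and keeps 82.
Round 3 (the founder proposes): rejecting gives the investor an expected 0.65 × 82 + 0.35 × 40 = 67.3. The founder offers 67.3 and keeps 120 − 67.3 = 52.7.
Round 2 (the investor proposes): rejecting gives the founder an expected 0.65 × 52.7 + 0.35 × 38 = 47.555; the investor offers that and keeps 72.445.
Round 1 (the founder proposes): rejecting gives the investor an expected 0.65 × 72.445 + 0.35 × 40 = 61.08925, so the founder offers 61.08925, keeping 58.91075.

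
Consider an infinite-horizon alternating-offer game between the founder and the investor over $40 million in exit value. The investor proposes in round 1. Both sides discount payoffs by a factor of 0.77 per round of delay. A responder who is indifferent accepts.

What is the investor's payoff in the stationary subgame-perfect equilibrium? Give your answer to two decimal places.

22.60

In a stationary SPE each proposer offers the other exactly their discounted continuation value.
If the investor keeps x when proposing and the founder keeps y when proposing, then x = 40 − 0.77y and y = 40 − 0.77x.
Solving: x = 40(1 − 0.77) / (1 − 0.77·0.77) = 9.2 / 0.4071 ≈ 22.5989.
The founder gets 40 − 22.5989 ≈ 17.4011.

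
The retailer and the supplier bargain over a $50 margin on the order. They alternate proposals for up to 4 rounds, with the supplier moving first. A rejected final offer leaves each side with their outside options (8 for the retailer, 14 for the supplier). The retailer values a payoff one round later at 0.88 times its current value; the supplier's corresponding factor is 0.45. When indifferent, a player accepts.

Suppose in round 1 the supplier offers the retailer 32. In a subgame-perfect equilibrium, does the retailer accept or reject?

Round 4 (the retailer proposes): the supplier gets 14 if talks fail, so the retailer offers 14 and keeps 36.
Round 3 (the supplier proposes): the retailer can get 36 next round, worth 0.88 × 36 = 31.68 now, so the supplier offers 31.68, keeping 18.32.
Round 2 (the retailer proposes): the supplier can get 18.32 next round, worth 0.45 × 18.32 = 8.244 now; the retailer offers that and keeps 41.756.
So by rejecting in round 1, the retailer gets 41.756 next round, worth 0.88 × 41.756 = 36.74528 now.
Offer 32 < 36.74528, so the retailer rejects.

Reject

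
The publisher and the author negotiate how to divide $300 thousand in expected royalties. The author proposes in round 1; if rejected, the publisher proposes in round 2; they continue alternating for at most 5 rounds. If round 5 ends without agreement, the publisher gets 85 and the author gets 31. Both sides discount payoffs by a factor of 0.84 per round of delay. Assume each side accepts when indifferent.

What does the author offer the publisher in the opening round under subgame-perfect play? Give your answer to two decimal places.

Round 5 (the author proposes): the publisher gets 85 if talks fail, so the author offers 85 and keeps 215.
Round 4 (the publisher proposes): the author can get 215 next round, worth 0.84 × 215 = 180.6 now. The publisher offers 180.6 and keeps 300 − 180.6 = 119.4.
Round 3 (the author proposes): the publisher can get 119.4 next round, worth 0.84 × 119.4 = 100.296 now, so the author offers 100.296, keeping 199.704.
Round 2 (the publisher proposes): the author can get 199.704 next round, worth 0.84 × 199.704 = 167.75136 now. The publisher offers 167.75136 and keeps 300 − 167.75136 = 132.24864.
Round 1 (the author proposes): the publisher can get 132.24864 next round, worth 0.84 × 132.24864 = 111.0888576 now, so the author offers 111.0888576, keeping 188.9111424.

111.09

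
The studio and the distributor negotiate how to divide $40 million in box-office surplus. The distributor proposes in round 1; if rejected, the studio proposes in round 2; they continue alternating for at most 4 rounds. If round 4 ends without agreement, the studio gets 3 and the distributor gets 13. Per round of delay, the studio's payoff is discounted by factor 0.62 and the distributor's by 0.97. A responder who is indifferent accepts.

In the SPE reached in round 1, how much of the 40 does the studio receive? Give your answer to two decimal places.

Round 4 (the studio proposes): the distributor gets 13 if talks fail, so the studio offers 13 and keeps 27.
Round 3 (the distributor proposes): the studio can get 27 next round, worth 0.62 × 27 = 16.74 now. The distributor offers 16.74 and keeps 40 − 16.74 = 23.26.
Round 2 (the studio proposes): the distributor can get 23.26 next round, worth 0.97 × 23.26 = 22.5622 now. The studio offers 22.5622 and keeps 40 − 22.5622 = 17.4378.
Round 1 (the distributor proposes): the studio can get 17.4378 next round, worth 0.62 × 17.4378 = 10.811436 now, so the distributor offers 10.811436, keeping 29.188564.

10.81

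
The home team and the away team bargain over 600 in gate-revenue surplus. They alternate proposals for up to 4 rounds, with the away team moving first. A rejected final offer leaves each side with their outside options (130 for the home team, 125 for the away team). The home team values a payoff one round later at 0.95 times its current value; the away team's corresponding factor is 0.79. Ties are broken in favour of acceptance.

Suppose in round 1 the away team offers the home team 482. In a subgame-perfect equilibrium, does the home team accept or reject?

Accept

Round 4 (the home team proposes): the away team gets 125 if talks fail, so the home team offers 125 and keeps 475.
Round 3 (the away team proposes): the home team can get 475 next round, worth 0.95 × 475 = 451.25 now. The away team offers 451.25 and keeps 600 − 451.25 = 148.75.
Round 2 (the home team proposes): the away team can get 148.75 next round, worth 0.79 × 148.75 = 117.5125 now; the home team offers that and keeps 482.4875.
So by rejecting in round 1, the home team gets 482.4875 next round, worth 0.95 × 482.4875 = 458.363125 now.
Offer 482 ≥ 458.363125, so the home team accepts.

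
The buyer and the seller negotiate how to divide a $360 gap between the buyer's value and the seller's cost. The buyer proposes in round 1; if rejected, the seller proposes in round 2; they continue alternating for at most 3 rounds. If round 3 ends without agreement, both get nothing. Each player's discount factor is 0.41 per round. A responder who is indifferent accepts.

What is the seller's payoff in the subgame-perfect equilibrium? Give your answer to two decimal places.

Round 3 (the buyer proposes): rejection yields 0 for the seller; the buyer offers 0 and keeps 360.
Round 2 (the seller proposes): the buyer can get 360 next round, worth 0.41 × 360 = 147.6 now, so the seller offers 147.6, keeping 212.4.
Round 1 (the buyer proposes): the seller can get 212.4 next round, worth 0.41 × 212.4 = 87.084 now. The buyer offers 87.084 and keeps 360 − 87.084 = 272.916.

87.08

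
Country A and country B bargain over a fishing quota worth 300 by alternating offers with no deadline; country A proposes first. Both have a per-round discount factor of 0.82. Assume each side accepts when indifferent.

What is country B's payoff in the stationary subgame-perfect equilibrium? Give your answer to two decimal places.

When country A proposes, country B accepts any offer worth at least 0.82 times what country B would get by proposing next round; and vice versa.
This gives x = 300 − 0.82y and y = 300 − 0.82x, where x and y are each side's share when it proposes.
Hence (1 − 0.82·0.82)x = 300(1 − 0.82), i.e. 0.3276·x = 54.
x ≈ 164.8352; country B's share is 300 − x ≈ 135.1648.

135.16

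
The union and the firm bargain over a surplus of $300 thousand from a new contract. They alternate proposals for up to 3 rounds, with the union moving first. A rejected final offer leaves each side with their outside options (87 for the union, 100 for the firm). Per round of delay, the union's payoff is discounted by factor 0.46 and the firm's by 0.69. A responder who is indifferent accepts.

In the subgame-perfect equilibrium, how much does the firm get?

143.52

Round 3 (the union proposes): the firm gets 100 if talks fail, so the union offers 100 and keeps 200.
Round 2 (the firm proposes): the union can get 200 next round, worth 0.46 × 200 = 92 now. The firm offers 92 and keeps 300 − 92 = 208.
Round 1 (the union proposes): the firm can get 208 next round, worth 0.69 × 208 = 143.52 now. The union offers 143.52 and keeps 300 − 143.52 = 156.48.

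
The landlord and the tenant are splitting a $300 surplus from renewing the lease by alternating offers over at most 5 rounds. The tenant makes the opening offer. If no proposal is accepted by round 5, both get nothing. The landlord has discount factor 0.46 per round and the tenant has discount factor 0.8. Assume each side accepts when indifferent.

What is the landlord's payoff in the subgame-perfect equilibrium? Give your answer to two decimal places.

37.76

Round 5 (the tenant proposes): the landlord will accept anything ≥ 0, so the tenant offers 0 and keeps 300.
Round 4 (the landlord proposes): the tenant can get 300 next round, worth 0.8 × 300 = 240 now. The landlord offers 240 and keeps 300 − 240 = 60.
Round 3 (the tenant proposes): the landlord can get 60 next round, worth 0.46 × 60 = 27.6 now; the tenant offers that and keeps 272.4.
Round 2 (the landlord proposes): the tenant can get 272.4 next round, worth 0.8 × 272.4 = 217.92 now. The landlord offers 217.92 and keeps 300 − 217.92 = 82.08.
Round 1 (the tenant proposes): the landlord can get 82.08 next round, worth 0.46 × 82.08 = 37.7568 now, so the tenant offers 37.7568, keeping 262.2432.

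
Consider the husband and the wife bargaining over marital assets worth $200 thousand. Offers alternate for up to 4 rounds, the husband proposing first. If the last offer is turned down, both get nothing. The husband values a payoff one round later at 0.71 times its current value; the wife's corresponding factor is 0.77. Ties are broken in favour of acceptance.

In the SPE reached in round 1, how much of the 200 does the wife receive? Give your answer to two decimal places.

Work backward from the last round.
Round 4 (the wife proposes): the husband will accept anything ≥ 0, so the wife offers 0 and keeps 200.
Round 3 (the husband proposes): the wife can get 200 next round, worth 0.77 × 200 = 154 now, so the husband offers 154, keeping 46.
Round 2 (the wife proposes): the husband can get 46 next round, worth 0.71 × 46 = 32.66 now, so the wife offers 32.66, keeping 167.34.
Round 1 (the husband proposes): the wife can get 167.34 next round, worth 0.77 × 167.34 = 128.8518 now, so the husband offers 128.8518, keeping 71.1482.

128.85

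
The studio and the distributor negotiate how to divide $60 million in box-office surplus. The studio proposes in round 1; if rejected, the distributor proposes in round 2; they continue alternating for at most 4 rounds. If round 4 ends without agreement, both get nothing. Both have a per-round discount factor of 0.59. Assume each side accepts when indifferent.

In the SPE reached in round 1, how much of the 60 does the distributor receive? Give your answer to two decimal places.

Round 4 (the distributor proposes): the studio will accept anything ≥ 0, so the distributor offers 0 and keeps 60.
Round 3 (the studio proposes): the distributor can get 60 next round, worth 0.59 × 60 = 35.4 now. The studio offers 35.4 and keeps 60 − 35.4 = 24.6.
Round 2 (the distributor proposes): the studio can get 24.6 next round, worth 0.59 × 24.6 = 14.514 now, so the distributor offers 14.514, keeping 45.486.
Round 1 (the studio proposes): the distributor can get 45.486 next round, worth 0.59 × 45.486 = 26.83674 now. The studio offers 26.83674 and keeps 60 − 26.83674 = 33.16326.

26.84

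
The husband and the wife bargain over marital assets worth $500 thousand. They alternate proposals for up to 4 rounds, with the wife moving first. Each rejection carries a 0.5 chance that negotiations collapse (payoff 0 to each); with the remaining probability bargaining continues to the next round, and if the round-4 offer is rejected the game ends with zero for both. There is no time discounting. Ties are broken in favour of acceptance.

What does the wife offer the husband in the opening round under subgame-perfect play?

187.5

Round 4 (the husband proposes): rejection yields 0 for the wife; the husband offers 0 and keeps 500.
Round 3 (the wife proposes): rejecting gives the husband an expected 0.5 × 500 = 250; the wife offers that and keeps 250.
Round 2 (the husband proposes): rejecting gives the wife an expected 0.5 × 250 = 125, so the husband offers 125, keeping 375.
Round 1 (the wife proposes): rejecting gives the husband an expected 0.5 × 375 = 187.5, so the wife offers 187.5, keeping 312.5.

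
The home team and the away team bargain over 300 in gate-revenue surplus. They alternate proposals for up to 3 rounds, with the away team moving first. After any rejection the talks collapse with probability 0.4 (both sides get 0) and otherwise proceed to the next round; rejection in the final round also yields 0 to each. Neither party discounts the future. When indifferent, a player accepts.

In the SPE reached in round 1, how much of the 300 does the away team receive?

By backward induction:
Round 3 (the away team proposes): the home team will accept anything ≥ 0, so the away team offers 0 and keeps 300.
Round 2 (the home team proposes): rejecting gives the away team an expected 0.6 × 300 = 180, so the home team offers 180, keeping 120.
Round 1 (the away team proposes): rejecting gives the home team an expected 0.6 × 120 = 72, so the away team offers 72, keeping 228.

228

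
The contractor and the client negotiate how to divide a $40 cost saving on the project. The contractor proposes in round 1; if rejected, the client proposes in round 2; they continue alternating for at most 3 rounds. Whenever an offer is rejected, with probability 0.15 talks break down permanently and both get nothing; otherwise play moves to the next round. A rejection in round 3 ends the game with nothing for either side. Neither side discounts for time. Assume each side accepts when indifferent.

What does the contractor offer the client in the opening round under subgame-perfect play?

5.1

By backward induction:
Round 3 (the contractor proposes): rejection yields 0 for the client; the contractor offers 0 and keeps 40.
Round 2 (the client proposes): rejecting gives the contractor an expected 0.85 × 40 = 34; the client offers that and keeps 6.
Round 1 (the contractor proposes): rejecting gives the client an expected 0.85 × 6 = 5.1, so the contractor offers 5.1, keeping 34.9.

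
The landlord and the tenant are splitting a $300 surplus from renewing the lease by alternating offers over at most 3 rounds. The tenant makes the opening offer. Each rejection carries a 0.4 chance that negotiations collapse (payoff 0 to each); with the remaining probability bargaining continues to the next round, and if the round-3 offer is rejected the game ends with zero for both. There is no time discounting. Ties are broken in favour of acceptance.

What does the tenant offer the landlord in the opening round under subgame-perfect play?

By backward induction:
Round 3 (the tenant proposes): rejection yields 0 for the landlord; the tenant offers 0 and keeps 300.
Round 2 (the landlord proposes): rejecting gives the tenant an expected 0.6 × 300 = 180; the landlord offers that and keeps 120.
Round 1 (the tenant proposes): rejecting gives the landlord an expected 0.6 × 120 = 72. The tenant offers 72 and keeps 300 − 72 = 228.

72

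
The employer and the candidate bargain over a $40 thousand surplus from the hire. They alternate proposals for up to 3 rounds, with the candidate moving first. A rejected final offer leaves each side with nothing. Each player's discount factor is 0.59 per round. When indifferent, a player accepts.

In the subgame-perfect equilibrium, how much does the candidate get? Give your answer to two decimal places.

30.32

Round 3 (the candidate proposes): the employer will accept anything ≥ 0, so the candidate offers 0 and keeps 40.
Round 2 (the employer proposes): the candidate can get 40 next round, worth 0.59 × 40 = 23.6 now, so the employer offers 23.6, keeping 16.4.
Round 1 (the candidate proposes): the employer can get 16.4 next round, worth 0.59 × 16.4 = 9.676 now; the candidate offers that and keeps 30.324.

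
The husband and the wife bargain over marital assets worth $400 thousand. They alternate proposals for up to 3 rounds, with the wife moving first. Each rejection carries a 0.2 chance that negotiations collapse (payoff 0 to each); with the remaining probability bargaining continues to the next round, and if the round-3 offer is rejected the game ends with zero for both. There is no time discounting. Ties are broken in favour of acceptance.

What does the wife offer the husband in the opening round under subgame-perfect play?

Round 3 (the wife proposes): rejection yields 0 for the husband; the wife offers 0 and keeps 400.
Round 2 (the husband proposes): rejecting gives the wife an expected 0.8 × 400 = 320. The husband offers 320 and keeps 400 − 320 = 80.
Round 1 (the wife proposes): rejecting gives the husband an expected 0.8 × 80 = 64. The wife offers 64 and keeps 400 − 64 = 336.

64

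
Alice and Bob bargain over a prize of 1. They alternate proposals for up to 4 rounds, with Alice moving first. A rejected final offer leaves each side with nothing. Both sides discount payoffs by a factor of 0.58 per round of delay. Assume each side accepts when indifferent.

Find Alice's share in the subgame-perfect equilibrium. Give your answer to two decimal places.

0.56

Round 4 (Bob proposes): rejection yields 0 for Alice; Bob offers 0 and keeps 1.
Round 3 (Alice proposes): Bob can get 1 next round, worth 0.58 × 1 = 0.58 now; Alice offers that and keeps 0.42.
Round 2 (Bob proposes): Alice can get 0.42 next round, worth 0.58 × 0.42 = 0.2436 now; Bob offers that and keeps 0.7564.
Round 1 (Alice proposes): Bob can get 0.7564 next round, worth 0.58 × 0.7564 = 0.438712 now; Alice offers that and keeps 0.561288.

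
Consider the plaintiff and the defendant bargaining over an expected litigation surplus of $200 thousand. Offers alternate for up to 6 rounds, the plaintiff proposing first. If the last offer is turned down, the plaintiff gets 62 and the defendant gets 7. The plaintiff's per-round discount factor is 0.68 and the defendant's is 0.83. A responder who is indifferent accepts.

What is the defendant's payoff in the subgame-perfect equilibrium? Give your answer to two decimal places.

119.59

Round 6 (the defendant proposes): the plaintiff gets 62 if talks fail, so the defendant offers 62 and keeps 138.
Round 5 (the plaintiff proposes): the defendant can get 138 next round, worth 0.83 × 138 = 114.54 now; the plaintiff offers that and keeps 85.46.
Round 4 (the defendant proposes): the plaintiff can get 85.46 next round, worth 0.68 × 85.46 = 58.1128 now, so the defendant offers 58.1128, keeping 141.8872.
Round 3 (the plaintiff proposes): the defendant can get 141.8872 next round, worth 0.83 × 141.8872 = 117.766376 now. The plaintiff offers 117.766376 and keeps 200 − 117.766376 = 82.233624.
Round 2 (the defendant proposes): the plaintiff can get 82.233624 next round, worth 0.68 × 82.233624 = 55.91886432 now, so the defendant offers 55.91886432, keeping 144.08113568.
Round 1 (the plaintiff proposes): the defendant can get 144.08113568 next round, worth 0.83 × 144.08113568 = 119.5873426144 now; the plaintiff offers that and keeps 80.4126573856.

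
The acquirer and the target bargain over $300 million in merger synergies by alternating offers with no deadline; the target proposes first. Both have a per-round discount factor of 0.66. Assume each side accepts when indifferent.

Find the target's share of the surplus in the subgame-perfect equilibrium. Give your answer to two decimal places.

In a stationary SPE each proposer offers the other exactly their discounted continuation value.
If the target keeps x when proposing and the acquirer keeps y when proposing, then x = 300 − 0.66y and y = 300 − 0.66x.
Solving: x = 300(1 − 0.66) / (1 − 0.66·0.66) = 102 / 0.5644 ≈ 180.7229.
The acquirer gets 300 − 180.7229 ≈ 119.2771.

180.72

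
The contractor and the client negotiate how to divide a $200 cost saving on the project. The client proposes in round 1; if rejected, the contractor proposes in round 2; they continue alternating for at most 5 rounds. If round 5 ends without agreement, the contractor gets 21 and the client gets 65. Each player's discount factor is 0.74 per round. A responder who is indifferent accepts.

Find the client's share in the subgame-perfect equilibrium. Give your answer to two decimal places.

134.15

Round 5 (the client proposes): the contractor gets 21 if talks fail, so the client offers 21 and keeps 179.
Round 4 (the contractor proposes): the client can get 179 next round, worth 0.74 × 179 = 132.46 now; the contractor offers that and keeps 67.54.
Round 3 (the client proposes): the contractor can get 67.54 next round, worth 0.74 × 67.54 = 49.9796 now; the client offers that and keeps 150.0204.
Round 2 (the contractor proposes): the client can get 150.0204 next round, worth 0.74 × 150.0204 = 111.015096 now. The contractor offers 111.015096 and keeps 200 − 111.015096 = 88.984904.
Round 1 (the client proposes): the contractor can get 88.984904 next round, worth 0.74 × 88.984904 = 65.84882896 now. The client offers 65.84882896 and keeps 200 − 65.84882896 = 134.15117104.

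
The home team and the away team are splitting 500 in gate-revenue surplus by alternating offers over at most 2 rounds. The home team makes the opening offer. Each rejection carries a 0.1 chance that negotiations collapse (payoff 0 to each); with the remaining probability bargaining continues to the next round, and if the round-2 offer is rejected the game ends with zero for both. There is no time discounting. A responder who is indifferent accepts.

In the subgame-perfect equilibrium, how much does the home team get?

50

By backward induction:
Round 2 (the away team proposes): rejection yields 0 for the home team; the away team offers 0 and keeps 500.
Round 1 (the home team proposes): rejecting gives the away team an expected 0.9 × 500 = 450, so the home team offers 450, keeping 50.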